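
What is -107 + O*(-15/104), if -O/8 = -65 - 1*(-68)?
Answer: -1346/13 ≈ -103.54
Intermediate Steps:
O = -24 (O = -8*(-65 - 1*(-68)) = -8*(-65 + 68) = -8*3 = -24)
-107 + O*(-15/104) = -107 - (-360)/104 = -107 - 24*(-15/104) = -107 + 45/13 = -1346/13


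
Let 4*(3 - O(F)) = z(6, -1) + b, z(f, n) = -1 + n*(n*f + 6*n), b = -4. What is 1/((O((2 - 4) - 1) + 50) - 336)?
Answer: -4/1139 ≈ -0.0035119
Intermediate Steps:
z(f, n) = -1 + n*(6*n + f*n) (z(f, n) = -1 + n*(f*n + 6*n) = -1 + n*(6*n + f*n))
O(F) = 5/4 (O(F) = 3 - ((-1 + 6*(-1)² + 6*(-1)²) - 4)/4 = 3 - ((-1 + 6*1 + 6*1) - 4)/4 = 3 - ((-1 + 6 + 6) - 4)/4 = 3 - (11 - 4)/4 = 3 - ¼*7 = 3 - 7/4 = 5/4)
1/((O((2 - 4) - 1) + 50) - 336) = 1/((5/4 + 50) - 336) = 1/(205/4 - 336) = 1/(-1139/4) = -4/1139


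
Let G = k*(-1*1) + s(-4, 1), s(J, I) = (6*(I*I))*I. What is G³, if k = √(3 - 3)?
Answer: 216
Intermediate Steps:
s(J, I) = 6*I³ (s(J, I) = (6*I²)*I = 6*I³)
k = 0 (k = √0 = 0)
G = 6 (G = 0*(-1*1) + 6*1³ = 0*(-1) + 6*1 = 0 + 6 = 6)
G³ = 6³ = 216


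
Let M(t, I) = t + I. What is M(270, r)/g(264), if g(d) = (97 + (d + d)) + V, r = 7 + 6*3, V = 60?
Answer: 59/137 ≈ 0.43066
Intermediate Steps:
r = 25 (r = 7 + 18 = 25)
M(t, I) = I + t
g(d) = 157 + 2*d (g(d) = (97 + (d + d)) + 60 = (97 + 2*d) + 60 = 157 + 2*d)
M(270, r)/g(264) = (25 + 270)/(157 + 2*264) = 295/(157 + 528) = 295/685 = 295*(1/685) = 59/137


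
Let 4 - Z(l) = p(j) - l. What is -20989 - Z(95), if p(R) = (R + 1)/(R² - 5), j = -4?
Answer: -231971/11 ≈ -21088.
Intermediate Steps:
p(R) = (1 + R)/(-5 + R²)
Z(l) = 47/11 + l (Z(l) = 4 - ((1 - 4)/(-5 + (-4)²) - l) = 4 - (-3/(-5 + 16) - l) = 4 - (-3/11 - l) = 4 + (3/11 + l) = 47/11 + l)
-20989 - Z(95) = -20989 - (47/11 + 95) = -20989 - 1*1092/11 = -20989 - 1092/11 = -231971/11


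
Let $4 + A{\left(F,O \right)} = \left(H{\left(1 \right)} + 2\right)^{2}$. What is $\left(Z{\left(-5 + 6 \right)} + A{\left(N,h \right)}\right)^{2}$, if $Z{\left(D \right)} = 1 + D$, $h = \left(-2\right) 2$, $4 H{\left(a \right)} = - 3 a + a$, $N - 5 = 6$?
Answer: $\frac{1}{16} \approx 0.0625$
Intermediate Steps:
$N = 11$ ($N = 5 + 6 = 11$)
$H{\left(a \right)} = - \frac{a}{2}$ ($H{\left(a \right)} = \frac{- 3 a + a}{4} = \frac{\left(-2\right) a}{4} = - \frac{a}{2}$)
$h = -4$
$A{\left(F,O \right)} = - \frac{7}{4}$ ($A{\left(F,O \right)} = -4 + \left(\left(- \frac{1}{2}\right) 1 + 2\right)^{2} = -4 + \left(- \frac{1}{2} + 2\right)^{2} = -4 + \left(\frac{3}{2}\right)^{2} = -4 + \frac{9}{4} = - \frac{7}{4}$)
$\left(Z{\left(-5 + 6 \right)} + A{\left(N,h \right)}\right)^{2} = \left(\left(1 + \left(-5 + 6\right)\right) - \frac{7}{4}\right)^{2} = \left(\left(1 + 1\right) - \frac{7}{4}\right)^{2} = \left(2 - \frac{7}{4}\right)^{2} = \left(\frac{1}{4}\right)^{2} = \frac{1}{16}$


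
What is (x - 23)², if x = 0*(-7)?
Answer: 529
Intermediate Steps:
x = 0
(x - 23)² = (0 - 23)² = (-23)² = 529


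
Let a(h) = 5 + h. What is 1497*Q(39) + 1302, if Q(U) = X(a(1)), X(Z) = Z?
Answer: 10284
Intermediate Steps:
Q(U) = 6 (Q(U) = 5 + 1 = 6)
1497*Q(39) + 1302 = 1497*6 + 1302 = 8982 + 1302 = 10284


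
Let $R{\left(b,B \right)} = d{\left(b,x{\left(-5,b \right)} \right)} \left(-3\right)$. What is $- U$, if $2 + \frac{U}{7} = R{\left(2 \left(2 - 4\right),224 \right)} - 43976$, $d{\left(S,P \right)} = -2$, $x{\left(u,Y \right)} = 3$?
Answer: $307804$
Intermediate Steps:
$R{\left(b,B \right)} = 6$ ($R{\left(b,B \right)} = \left(-2\right) \left(-3\right) = 6$)
$U = -307804$ ($U = -14 + 7 \left(6 - 43976\right) = -14 + 7 \left(-43970\right) = -14 - 307790 = -307804$)
$- U = \left(-1\right) \left(-307804\right) = 307804$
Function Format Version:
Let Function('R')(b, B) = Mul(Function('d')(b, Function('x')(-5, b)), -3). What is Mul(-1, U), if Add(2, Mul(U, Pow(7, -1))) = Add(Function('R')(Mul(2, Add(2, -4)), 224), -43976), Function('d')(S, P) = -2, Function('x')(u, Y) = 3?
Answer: 307804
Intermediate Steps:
Function('R')(b, B) = 6 (Function('R')(b, B) = Mul(-2, -3) = 6)
U = -307804 (U = Add(-14, Mul(7, Add(6, -43976))) = Add(-14, Mul(7, -43970)) = Add(-14, -307790) = -307804)
Mul(-1, U) = Mul(-1, -307804) = 307804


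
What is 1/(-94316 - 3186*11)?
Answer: -1/129362 ≈ -7.7302e-6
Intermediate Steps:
1/(-94316 - 3186*11) = 1/(-94316 - 35046) = 1/(-129362) = -1/129362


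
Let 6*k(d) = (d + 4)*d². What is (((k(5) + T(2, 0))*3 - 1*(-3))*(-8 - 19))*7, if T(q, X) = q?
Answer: -45927/2 ≈ -22964.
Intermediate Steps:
k(d) = d²*(4 + d)/6 (k(d) = ((d + 4)*d²)/6 = ((4 + d)*d²)/6 = (d²*(4 + d))/6 = d²*(4 + d)/6)
(((k(5) + T(2, 0))*3 - 1*(-3))*(-8 - 19))*7 = ((((⅙)*5²*(4 + 5) + 2)*3 - 1*(-3))*(-8 - 19))*7 = ((((⅙)*25*9 + 2)*3 + 3)*(-27))*7 = (((75/2 + 2)*3 + 3)*(-27))*7 = (((79/2)*3 + 3)*(-27))*7 = ((237/2 + 3)*(-27))*7 = ((243/2)*(-27))*7 = -6561/2*7 = -45927/2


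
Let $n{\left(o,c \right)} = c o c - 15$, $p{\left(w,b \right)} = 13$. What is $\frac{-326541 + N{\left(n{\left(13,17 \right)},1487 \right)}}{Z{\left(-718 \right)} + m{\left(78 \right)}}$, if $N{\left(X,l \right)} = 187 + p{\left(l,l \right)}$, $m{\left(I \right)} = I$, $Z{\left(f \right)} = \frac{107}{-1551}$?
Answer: $- \frac{506154891}{120871} \approx -4187.6$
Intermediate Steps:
$Z{\left(f \right)} = - \frac{107}{1551}$ ($Z{\left(f \right)} = 107 \left(- \frac{1}{1551}\right) = - \frac{107}{1551}$)
$n{\left(o,c \right)} = -15 + o c^{2}$ ($n{\left(o,c \right)} = o c^{2} - 15 = -15 + o c^{2}$)
$N{\left(X,l \right)} = 200$ ($N{\left(X,l \right)} = 187 + 13 = 200$)
$\frac{-326541 + N{\left(n{\left(13,17 \right)},1487 \right)}}{Z{\left(-718 \right)} + m{\left(78 \right)}} = \frac{-326541 + 200}{- \frac{107}{1551} + 78} = - \frac{326341}{\frac{120871}{1551}} = \left(-326341\right) \frac{1551}{120871} = - \frac{506154891}{120871}$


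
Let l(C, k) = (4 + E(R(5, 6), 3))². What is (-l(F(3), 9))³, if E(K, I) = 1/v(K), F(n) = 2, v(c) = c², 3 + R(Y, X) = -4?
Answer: -58451728309129/13841287201 ≈ -4223.0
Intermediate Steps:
R(Y, X) = -7 (R(Y, X) = -3 - 4 = -7)
E(K, I) = K⁻² (E(K, I) = 1/(K²) = K⁻²)
l(C, k) = 38809/2401 (l(C, k) = (4 + (-7)⁻²)² = (4 + 1/49)² = (197/49)² = 38809/2401)
(-l(F(3), 9))³ = (-1*38809/2401)³ = (-38809/2401)³ = -58451728309129/13841287201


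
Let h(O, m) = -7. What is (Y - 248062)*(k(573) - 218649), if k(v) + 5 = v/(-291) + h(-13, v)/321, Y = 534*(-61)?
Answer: 1910651718089968/31137 ≈ 6.1363e+10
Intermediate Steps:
Y = -32574
k(v) = -1612/321 - v/291 (k(v) = -5 + (v/(-291) - 7/321) = -5 + (v*(-1/291) - 7*1/321) = -5 + (-v/291 - 7/321) = -5 + (-7/321 - v/291) = -1612/321 - v/291)
(Y - 248062)*(k(573) - 218649) = (-32574 - 248062)*((-1612/321 - 1/291*573) - 218649) = -280636*((-1612/321 - 191/97) - 218649) = -280636*(-217675/31137 - 218649) = -280636*(-6808291588/31137) = 1910651718089968/31137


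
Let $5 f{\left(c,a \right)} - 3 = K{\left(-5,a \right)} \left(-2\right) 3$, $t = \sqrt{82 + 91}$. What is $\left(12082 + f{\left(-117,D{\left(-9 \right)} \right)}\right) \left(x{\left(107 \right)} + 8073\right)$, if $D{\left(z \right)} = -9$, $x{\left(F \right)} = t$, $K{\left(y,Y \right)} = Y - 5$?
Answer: $\frac{488392281}{5} + \frac{60497 \sqrt{173}}{5} \approx 9.7838 \cdot 10^{7}$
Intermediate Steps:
$K{\left(y,Y \right)} = -5 + Y$ ($K{\left(y,Y \right)} = Y - 5 = -5 + Y$)
$t = \sqrt{173} \approx 13.153$
$x{\left(F \right)} = \sqrt{173}$
$f{\left(c,a \right)} = \frac{33}{5} - \frac{6 a}{5}$ ($f{\left(c,a \right)} = \frac{3}{5} + \frac{\left(-5 + a\right) \left(-2\right) 3}{5} = \frac{3}{5} + \frac{\left(10 - 2 a\right) 3}{5} = \frac{3}{5} + \frac{30 - 6 a}{5} = \frac{3}{5} - \left(-6 + \frac{6 a}{5}\right) = \frac{33}{5} - \frac{6 a}{5}$)
$\left(12082 + f{\left(-117,D{\left(-9 \right)} \right)}\right) \left(x{\left(107 \right)} + 8073\right) = \left(12082 + \left(\frac{33}{5} - - \frac{54}{5}\right)\right) \left(\sqrt{173} + 8073\right) = \left(12082 + \left(\frac{33}{5} + \frac{54}{5}\right)\right) \left(8073 + \sqrt{173}\right) = \left(12082 + \frac{87}{5}\right) \left(8073 + \sqrt{173}\right) = \frac{60497 \left(8073 + \sqrt{173}\right)}{5} = \frac{488392281}{5} + \frac{60497 \sqrt{173}}{5}$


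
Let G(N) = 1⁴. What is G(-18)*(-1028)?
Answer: -1028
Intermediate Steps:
G(N) = 1
G(-18)*(-1028) = 1*(-1028) = -1028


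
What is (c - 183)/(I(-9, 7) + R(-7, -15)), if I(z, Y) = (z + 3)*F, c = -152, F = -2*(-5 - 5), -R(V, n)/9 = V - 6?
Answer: 335/3 ≈ 111.67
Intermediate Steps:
R(V, n) = 54 - 9*V (R(V, n) = -9*(V - 6) = -9*(-6 + V) = 54 - 9*V)
F = 20 (F = -2*(-10) = 20)
I(z, Y) = 60 + 20*z (I(z, Y) = (z + 3)*20 = (3 + z)*20 = 60 + 20*z)
(c - 183)/(I(-9, 7) + R(-7, -15)) = (-152 - 183)/((60 + 20*(-9)) + (54 - 9*(-7))) = -335/((60 - 180) + (54 + 63)) = -335/(-120 + 117) = -335/(-3) = -⅓*(-335) = 335/3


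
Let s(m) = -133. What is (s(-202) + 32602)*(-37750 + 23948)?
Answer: -448137138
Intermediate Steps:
(s(-202) + 32602)*(-37750 + 23948) = (-133 + 32602)*(-37750 + 23948) = 32469*(-13802) = -448137138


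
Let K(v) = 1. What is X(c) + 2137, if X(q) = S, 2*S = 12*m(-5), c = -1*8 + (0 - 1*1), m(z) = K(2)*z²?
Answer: 2287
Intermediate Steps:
m(z) = z² (m(z) = 1*z² = z²)
c = -9 (c = -8 + (0 - 1) = -8 - 1 = -9)
S = 150 (S = (12*(-5)²)/2 = (12*25)/2 = (½)*300 = 150)
X(q) = 150
X(c) + 2137 = 150 + 2137 = 2287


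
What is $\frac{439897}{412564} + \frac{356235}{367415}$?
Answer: $\frac{61718898559}{30316440412} \approx 2.0358$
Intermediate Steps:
$\frac{439897}{412564} + \frac{356235}{367415} = 439897 \cdot \frac{1}{412564} + 356235 \cdot \frac{1}{367415} = \frac{439897}{412564} + \frac{71247}{73483} = \frac{61718898559}{30316440412}$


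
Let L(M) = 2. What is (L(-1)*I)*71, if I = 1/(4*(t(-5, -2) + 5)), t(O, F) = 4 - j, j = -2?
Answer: 71/22 ≈ 3.2273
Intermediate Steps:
t(O, F) = 6 (t(O, F) = 4 - 1*(-2) = 4 + 2 = 6)
I = 1/44 (I = 1/(4*(6 + 5)) = 1/(4*11) = 1/44 ≈ 0.022727)
(L(-1)*I)*71 = (2*(1/44))*71 = (1/22)*71 = 71/22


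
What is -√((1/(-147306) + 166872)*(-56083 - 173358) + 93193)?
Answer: -I*√830795841791358315378/147306 ≈ -1.9567e+5*I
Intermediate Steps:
-√((1/(-147306) + 166872)*(-56083 - 173358) + 93193) = -√((-1/147306 + 166872)*(-229441) + 93193) = -√((24581246831/147306)*(-229441) + 93193) = -√(-5639945854151471/147306 + 93193) = -√(-5639932126263413/147306) = -I*√830795841791358315378/147306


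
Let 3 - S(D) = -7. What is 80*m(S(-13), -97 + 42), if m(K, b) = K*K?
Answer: 8000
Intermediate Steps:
S(D) = 10 (S(D) = 3 - 1*(-7) = 3 + 7 = 10)
m(K, b) = K²
80*m(S(-13), -97 + 42) = 80*10² = 80*100 = 8000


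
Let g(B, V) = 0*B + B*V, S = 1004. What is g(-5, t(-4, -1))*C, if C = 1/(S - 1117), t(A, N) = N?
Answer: -5/113 ≈ -0.044248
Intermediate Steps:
C = -1/113 (C = 1/(1004 - 1117) = 1/(-113) = -1/113 ≈ -0.0088496)
g(B, V) = B*V (g(B, V) = 0 + B*V = B*V)
g(-5, t(-4, -1))*C = -5*(-1)*(-1/113) = 5*(-1/113) = -5/113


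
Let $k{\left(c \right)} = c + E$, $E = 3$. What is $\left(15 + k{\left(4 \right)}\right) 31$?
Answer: $682$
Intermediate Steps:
$k{\left(c \right)} = 3 + c$ ($k{\left(c \right)} = c + 3 = 3 + c$)
$\left(15 + k{\left(4 \right)}\right) 31 = \left(15 + \left(3 + 4\right)\right) 31 = \left(15 + 7\right) 31 = 22 \cdot 31 = 682$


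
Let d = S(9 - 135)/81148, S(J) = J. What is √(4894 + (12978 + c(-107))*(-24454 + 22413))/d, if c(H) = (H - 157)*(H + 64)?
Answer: -81148*I*√12413159/63 ≈ -4.5381e+6*I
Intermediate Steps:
d = -63/40574 (d = (9 - 135)/81148 = -126*1/81148 = -63/40574 ≈ -0.0015527)
c(H) = (-157 + H)*(64 + H)
√(4894 + (12978 + c(-107))*(-24454 + 22413))/d = √(4894 + (12978 + (-10048 + (-107)² - 93*(-107)))*(-24454 + 22413))/(-63/40574) = √(4894 + (12978 + (-10048 + 11449 + 9951))*(-2041))*(-40574/63) = √(4894 + (12978 + 11352)*(-2041))*(-40574/63) = √(4894 + 24330*(-2041))*(-40574/63) = √(4894 - 49657530)*(-40574/63) = √(-49652636)*(-40574/63) = (2*I*√12413159)*(-40574/63) = -81148*I*√12413159/63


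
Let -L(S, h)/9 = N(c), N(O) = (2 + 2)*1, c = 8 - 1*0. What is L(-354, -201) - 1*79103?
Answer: -79139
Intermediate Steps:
c = 8 (c = 8 + 0 = 8)
N(O) = 4 (N(O) = 4*1 = 4)
L(S, h) = -36 (L(S, h) = -9*4 = -36)
L(-354, -201) - 1*79103 = -36 - 1*79103 = -36 - 79103 = -79139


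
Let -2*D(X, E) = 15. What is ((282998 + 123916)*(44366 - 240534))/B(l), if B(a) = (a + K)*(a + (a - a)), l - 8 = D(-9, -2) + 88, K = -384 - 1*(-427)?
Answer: -106431340736/15517 ≈ -6.8590e+6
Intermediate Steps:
D(X, E) = -15/2 (D(X, E) = -1/2*15 = -15/2)
K = 43 (K = -384 + 427 = 43)
l = 177/2 (l = 8 + (-15/2 + 88) = 8 + 161/2 = 177/2 ≈ 88.500)
B(a) = a*(43 + a) (B(a) = (a + 43)*(a + (a - a)) = (43 + a)*(a + 0) = (43 + a)*a = a*(43 + a))
((282998 + 123916)*(44366 - 240534))/B(l) = ((282998 + 123916)*(44366 - 240534))/((177*(43 + 177/2)/2)) = (406914*(-196168))/(((177/2)*(263/2))) = -79823505552/46551/4 = -79823505552*4/46551 = -106431340736/15517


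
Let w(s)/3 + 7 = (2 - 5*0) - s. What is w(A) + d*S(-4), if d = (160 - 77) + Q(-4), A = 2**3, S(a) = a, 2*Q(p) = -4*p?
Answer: -403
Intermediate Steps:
Q(p) = -2*p (Q(p) = (-4*p)/2 = -2*p)
A = 8
d = 91 (d = (160 - 77) - 2*(-4) = 83 + 8 = 91)
w(s) = -15 - 3*s (w(s) = -21 + 3*((2 - 5*0) - s) = -21 + 3*((2 + 0) - s) = -21 + 3*(2 - s) = -21 + (6 - 3*s) = -15 - 3*s)
w(A) + d*S(-4) = (-15 - 3*8) + 91*(-4) = (-15 - 24) - 364 = -39 - 364 = -403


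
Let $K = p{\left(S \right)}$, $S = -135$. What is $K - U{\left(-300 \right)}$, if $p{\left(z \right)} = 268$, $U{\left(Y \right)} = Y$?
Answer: $568$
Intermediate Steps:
$K = 268$
$K - U{\left(-300 \right)} = 268 - -300 = 268 + 300 = 568$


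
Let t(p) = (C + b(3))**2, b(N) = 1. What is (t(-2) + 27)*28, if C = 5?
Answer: 1764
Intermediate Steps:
t(p) = 36 (t(p) = (5 + 1)**2 = 6**2 = 36)
(t(-2) + 27)*28 = (36 + 27)*28 = 63*28 = 1764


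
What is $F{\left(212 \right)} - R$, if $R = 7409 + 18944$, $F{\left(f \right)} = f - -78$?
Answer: $-26063$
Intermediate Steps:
$F{\left(f \right)} = 78 + f$ ($F{\left(f \right)} = f + 78 = 78 + f$)
$R = 26353$
$F{\left(212 \right)} - R = \left(78 + 212\right) - 26353 = 290 - 26353 = -26063$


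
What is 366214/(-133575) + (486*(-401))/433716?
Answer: -30810794779/9655602450 ≈ -3.1910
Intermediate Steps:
366214/(-133575) + (486*(-401))/433716 = 366214*(-1/133575) - 194886*1/433716 = -366214/133575 - 32481/72286 = -30810794779/9655602450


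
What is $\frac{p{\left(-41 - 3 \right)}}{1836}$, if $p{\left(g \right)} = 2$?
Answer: $\frac{1}{918} \approx 0.0010893$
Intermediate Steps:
$\frac{p{\left(-41 - 3 \right)}}{1836} = \frac{2}{1836} = 2 \cdot \frac{1}{1836} = \frac{1}{918}$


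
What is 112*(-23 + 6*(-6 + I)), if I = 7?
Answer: -1904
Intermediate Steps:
112*(-23 + 6*(-6 + I)) = 112*(-23 + 6*(-6 + 7)) = 112*(-23 + 6*1) = 112*(-23 + 6) = 112*(-17) = -1904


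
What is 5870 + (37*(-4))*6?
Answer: 4982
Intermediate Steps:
5870 + (37*(-4))*6 = 5870 - 148*6 = 5870 - 888 = 4982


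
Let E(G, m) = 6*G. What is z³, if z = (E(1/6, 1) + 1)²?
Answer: 64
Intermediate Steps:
z = 4 (z = (6/6 + 1)² = (6*(⅙) + 1)² = (1 + 1)² = 2² = 4)
z³ = 4³ = 64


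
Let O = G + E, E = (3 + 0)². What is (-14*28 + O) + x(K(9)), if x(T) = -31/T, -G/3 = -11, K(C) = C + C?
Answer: -6331/18 ≈ -351.72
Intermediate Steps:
K(C) = 2*C
E = 9 (E = 3² = 9)
G = 33 (G = -3*(-11) = 33)
O = 42 (O = 33 + 9 = 42)
(-14*28 + O) + x(K(9)) = (-14*28 + 42) - 31/(2*9) = (-392 + 42) - 31/18 = -350 - 31*1/18 = -350 - 31/18 = -6331/18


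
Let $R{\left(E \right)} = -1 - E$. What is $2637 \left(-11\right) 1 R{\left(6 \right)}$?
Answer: $203049$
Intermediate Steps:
$2637 \left(-11\right) 1 R{\left(6 \right)} = 2637 \left(-11\right) 1 \left(-1 - 6\right) = 2637 \left(- 11 \left(-1 - 6\right)\right) = 2637 \left(\left(-11\right) \left(-7\right)\right) = 2637 \cdot 77 = 203049$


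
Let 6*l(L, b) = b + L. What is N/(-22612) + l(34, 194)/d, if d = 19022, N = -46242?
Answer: 220118645/107531366 ≈ 2.0470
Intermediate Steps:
l(L, b) = L/6 + b/6 (l(L, b) = (b + L)/6 = (L + b)/6 = L/6 + b/6)
N/(-22612) + l(34, 194)/d = -46242/(-22612) + ((⅙)*34 + (⅙)*194)/19022 = -46242*(-1/22612) + (17/3 + 97/3)*(1/19022) = 23121/11306 + 38*(1/19022) = 23121/11306 + 19/9511 = 220118645/107531366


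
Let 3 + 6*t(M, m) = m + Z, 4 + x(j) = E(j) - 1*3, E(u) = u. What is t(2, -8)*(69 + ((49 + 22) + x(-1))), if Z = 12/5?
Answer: -946/5 ≈ -189.20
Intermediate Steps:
Z = 12/5 (Z = 12*(⅕) = 12/5 ≈ 2.4000)
x(j) = -7 + j (x(j) = -4 + (j - 1*3) = -4 + (j - 3) = -4 + (-3 + j) = -7 + j)
t(M, m) = -⅒ + m/6 (t(M, m) = -½ + (m + 12/5)/6 = -½ + (12/5 + m)/6 = -½ + (⅖ + m/6) = -⅒ + m/6)
t(2, -8)*(69 + ((49 + 22) + x(-1))) = (-⅒ + (⅙)*(-8))*(69 + ((49 + 22) + (-7 - 1))) = (-⅒ - 4/3)*(69 + (71 - 8)) = -43*(69 + 63)/30 = -43/30*132 = -946/5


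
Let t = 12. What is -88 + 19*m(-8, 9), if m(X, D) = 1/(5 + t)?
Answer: -1477/17 ≈ -86.882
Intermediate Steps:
m(X, D) = 1/17 (m(X, D) = 1/(5 + 12) = 1/17)
-88 + 19*m(-8, 9) = -88 + 19*(1/17) = -88 + 19/17 = -1477/17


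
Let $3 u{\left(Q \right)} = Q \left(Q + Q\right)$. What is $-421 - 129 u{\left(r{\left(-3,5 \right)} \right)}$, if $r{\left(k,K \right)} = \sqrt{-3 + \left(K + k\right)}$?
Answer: $-335$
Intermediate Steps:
$r{\left(k,K \right)} = \sqrt{-3 + K + k}$
$u{\left(Q \right)} = \frac{2 Q^{2}}{3}$ ($u{\left(Q \right)} = \frac{Q \left(Q + Q\right)}{3} = \frac{Q 2 Q}{3} = \frac{2 Q^{2}}{3}$)
$-421 - 129 u{\left(r{\left(-3,5 \right)} \right)} = -421 - 129 \frac{2 \left(\sqrt{-3 + 5 - 3}\right)^{2}}{3} = -421 - 129 \frac{2 \left(\sqrt{-1}\right)^{2}}{3} = -421 - 129 \frac{2 i^{2}}{3} = -421 - 129 \cdot \frac{2}{3} \left(-1\right) = -421 - -86 = -421 + 86 = -335$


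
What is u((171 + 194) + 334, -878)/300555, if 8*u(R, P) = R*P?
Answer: -102287/400740 ≈ -0.25525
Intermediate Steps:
u(R, P) = P*R/8 (u(R, P) = (R*P)/8 = (P*R)/8 = P*R/8)
u((171 + 194) + 334, -878)/300555 = ((1/8)*(-878)*((171 + 194) + 334))/300555 = ((1/8)*(-878)*(365 + 334))*(1/300555) = ((1/8)*(-878)*699)*(1/300555) = -306861/4*1/300555 = -102287/400740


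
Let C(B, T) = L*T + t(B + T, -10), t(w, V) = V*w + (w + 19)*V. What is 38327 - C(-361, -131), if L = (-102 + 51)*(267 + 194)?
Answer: -3051264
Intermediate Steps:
t(w, V) = V*w + V*(19 + w) (t(w, V) = V*w + (19 + w)*V = V*w + V*(19 + w))
L = -23511 (L = -51*461 = -23511)
C(B, T) = -190 - 23531*T - 20*B (C(B, T) = -23511*T - 10*(19 + 2*(B + T)) = -23511*T - 10*(19 + (2*B + 2*T)) = -23511*T - 10*(19 + 2*B + 2*T) = -23511*T + (-190 - 20*B - 20*T) = -190 - 23531*T - 20*B)
38327 - C(-361, -131) = 38327 - (-190 - 23531*(-131) - 20*(-361)) = 38327 - (-190 + 3082561 + 7220) = 38327 - 1*3089591 = 38327 - 3089591 = -3051264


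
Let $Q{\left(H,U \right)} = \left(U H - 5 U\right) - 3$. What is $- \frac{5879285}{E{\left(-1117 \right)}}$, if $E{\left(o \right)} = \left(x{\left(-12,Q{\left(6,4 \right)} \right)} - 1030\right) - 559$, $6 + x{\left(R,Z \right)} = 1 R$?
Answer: $\frac{5879285}{1607} \approx 3658.5$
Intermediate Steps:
$Q{\left(H,U \right)} = -3 - 5 U + H U$ ($Q{\left(H,U \right)} = \left(H U - 5 U\right) - 3 = \left(- 5 U + H U\right) - 3 = -3 - 5 U + H U$)
$x{\left(R,Z \right)} = -6 + R$ ($x{\left(R,Z \right)} = -6 + 1 R = -6 + R$)
$E{\left(o \right)} = -1607$ ($E{\left(o \right)} = \left(\left(-6 - 12\right) - 1030\right) - 559 = \left(-18 - 1030\right) - 559 = -1048 - 559 = -1607$)
$- \frac{5879285}{E{\left(-1117 \right)}} = - \frac{5879285}{-1607} = \left(-5879285\right) \left(- \frac{1}{1607}\right) = \frac{5879285}{1607}$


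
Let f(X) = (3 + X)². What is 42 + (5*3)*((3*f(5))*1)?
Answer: 2922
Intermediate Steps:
42 + (5*3)*((3*f(5))*1) = 42 + (5*3)*((3*(3 + 5)²)*1) = 42 + 15*((3*8²)*1) = 42 + 15*((3*64)*1) = 42 + 15*(192*1) = 42 + 15*192 = 42 + 2880 = 2922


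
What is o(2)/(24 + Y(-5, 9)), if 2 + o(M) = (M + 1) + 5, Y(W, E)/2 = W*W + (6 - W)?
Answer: 1/16 ≈ 0.062500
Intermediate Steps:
Y(W, E) = 12 - 2*W + 2*W² (Y(W, E) = 2*(W*W + (6 - W)) = 2*(W² + (6 - W)) = 2*(6 + W² - W) = 12 - 2*W + 2*W²)
o(M) = 4 + M (o(M) = -2 + ((M + 1) + 5) = -2 + ((1 + M) + 5) = -2 + (6 + M) = 4 + M)
o(2)/(24 + Y(-5, 9)) = (4 + 2)/(24 + (12 - 2*(-5) + 2*(-5)²)) = 6/(24 + (12 + 10 + 2*25)) = 6/(24 + (12 + 10 + 50)) = 6/(24 + 72) = 6/96 = (1/96)*6 = 1/16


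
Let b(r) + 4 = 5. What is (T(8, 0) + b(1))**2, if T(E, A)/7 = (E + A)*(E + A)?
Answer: 201601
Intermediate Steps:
T(E, A) = 7*(A + E)**2 (T(E, A) = 7*((E + A)*(E + A)) = 7*((A + E)*(A + E)) = 7*(A + E)**2)
b(r) = 1 (b(r) = -4 + 5 = 1)
(T(8, 0) + b(1))**2 = (7*(0 + 8)**2 + 1)**2 = (7*8**2 + 1)**2 = (7*64 + 1)**2 = (448 + 1)**2 = 449**2 = 201601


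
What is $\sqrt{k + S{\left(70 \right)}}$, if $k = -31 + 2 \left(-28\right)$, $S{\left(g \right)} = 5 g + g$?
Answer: $3 \sqrt{37} \approx 18.248$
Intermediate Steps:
$S{\left(g \right)} = 6 g$
$k = -87$ ($k = -31 - 56 = -87$)
$\sqrt{k + S{\left(70 \right)}} = \sqrt{-87 + 6 \cdot 70} = \sqrt{-87 + 420} = \sqrt{333} = 3 \sqrt{37}$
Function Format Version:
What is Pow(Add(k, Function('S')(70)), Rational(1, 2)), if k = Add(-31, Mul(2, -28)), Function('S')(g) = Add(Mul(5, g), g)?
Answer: Mul(3, Pow(37, Rational(1, 2))) ≈ 18.248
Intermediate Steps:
Function('S')(g) = Mul(6, g)
k = -87 (k = Add(-31, -56) = -87)
Pow(Add(k, Function('S')(70)), Rational(1, 2)) = Pow(Add(-87, Mul(6, 70)), Rational(1, 2)) = Pow(Add(-87, 420), Rational(1, 2)) = Pow(333, Rational(1, 2)) = Mul(3, Pow(37, Rational(1, 2)))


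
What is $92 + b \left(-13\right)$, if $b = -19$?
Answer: $339$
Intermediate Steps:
$92 + b \left(-13\right) = 92 - -247 = 92 + 247 = 339$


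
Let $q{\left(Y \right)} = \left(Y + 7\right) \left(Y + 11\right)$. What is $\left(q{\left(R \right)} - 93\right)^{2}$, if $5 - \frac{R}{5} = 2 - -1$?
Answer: $69696$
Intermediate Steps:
$R = 10$ ($R = 25 - 5 \left(2 - -1\right) = 25 - 5 \left(2 + 1\right) = 25 - 15 = 10$)
$q{\left(Y \right)} = \left(7 + Y\right) \left(11 + Y\right)$
$\left(q{\left(R \right)} - 93\right)^{2} = \left(\left(77 + 10^{2} + 18 \cdot 10\right) - 93\right)^{2} = \left(\left(77 + 100 + 180\right) - 93\right)^{2} = \left(357 - 93\right)^{2} = 264^{2} = 69696$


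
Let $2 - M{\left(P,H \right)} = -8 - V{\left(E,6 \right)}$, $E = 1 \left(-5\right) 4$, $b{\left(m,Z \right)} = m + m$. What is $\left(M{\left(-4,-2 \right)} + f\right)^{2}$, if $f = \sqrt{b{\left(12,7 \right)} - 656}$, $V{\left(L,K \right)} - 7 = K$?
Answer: $-103 + 92 i \sqrt{158} \approx -103.0 + 1156.4 i$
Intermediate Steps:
$b{\left(m,Z \right)} = 2 m$
$E = -20$ ($E = \left(-5\right) 4 = -20$)
$V{\left(L,K \right)} = 7 + K$
$f = 2 i \sqrt{158}$ ($f = \sqrt{2 \cdot 12 - 656} = \sqrt{24 - 656} = \sqrt{-632} = 2 i \sqrt{158} \approx 25.14 i$)
$M{\left(P,H \right)} = 23$ ($M{\left(P,H \right)} = 2 - \left(-8 - \left(7 + 6\right)\right) = 2 - \left(-8 - 13\right) = 2 - -21 = 2 + 21 = 23$)
$\left(M{\left(-4,-2 \right)} + f\right)^{2} = \left(23 + 2 i \sqrt{158}\right)^{2}$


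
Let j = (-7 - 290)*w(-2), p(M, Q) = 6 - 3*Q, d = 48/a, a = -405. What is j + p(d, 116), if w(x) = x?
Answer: 252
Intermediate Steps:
d = -16/135 (d = 48/(-405) = 48*(-1/405) = -16/135 ≈ -0.11852)
j = 594 (j = (-7 - 290)*(-2) = -297*(-2) = 594)
j + p(d, 116) = 594 + (6 - 3*116) = 594 + (6 - 348) = 594 - 342 = 252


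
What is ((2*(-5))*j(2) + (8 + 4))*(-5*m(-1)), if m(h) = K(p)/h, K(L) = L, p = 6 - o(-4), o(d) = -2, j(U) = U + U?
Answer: -1120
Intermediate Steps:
j(U) = 2*U
p = 8 (p = 6 - 1*(-2) = 6 + 2 = 8)
m(h) = 8/h
((2*(-5))*j(2) + (8 + 4))*(-5*m(-1)) = ((2*(-5))*(2*2) + (8 + 4))*(-40/(-1)) = (-10*4 + 12)*(-40*(-1)) = (-40 + 12)*(-5*(-8)) = -28*40 = -1120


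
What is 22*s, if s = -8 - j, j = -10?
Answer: 44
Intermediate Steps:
s = 2 (s = -8 - 1*(-10) = -8 + 10 = 2)
22*s = 22*2 = 44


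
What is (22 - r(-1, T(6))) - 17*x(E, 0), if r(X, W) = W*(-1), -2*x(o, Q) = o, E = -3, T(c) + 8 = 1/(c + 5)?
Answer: -251/22 ≈ -11.409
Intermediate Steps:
T(c) = -8 + 1/(5 + c) (T(c) = -8 + 1/(c + 5) = -8 + 1/(5 + c))
x(o, Q) = -o/2
r(X, W) = -W
(22 - r(-1, T(6))) - 17*x(E, 0) = (22 - (-1)*(-39 - 8*6)/(5 + 6)) - (-17)*(-3)/2 = (22 - (-1)*(-39 - 48)/11) - 17*3/2 = (22 - (-1)*(1/11)*(-87)) - 51/2 = (22 - (-1)*(-87)/11) - 51/2 = (22 - 1*87/11) - 51/2 = (22 - 87/11) - 51/2 = 155/11 - 51/2 = -251/22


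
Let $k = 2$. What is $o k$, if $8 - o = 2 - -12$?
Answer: $-12$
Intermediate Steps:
$o = -6$ ($o = 8 - \left(2 - -12\right) = 8 - \left(2 + 12\right) = 8 - 14 = -6$)
$o k = \left(-6\right) 2 = -12$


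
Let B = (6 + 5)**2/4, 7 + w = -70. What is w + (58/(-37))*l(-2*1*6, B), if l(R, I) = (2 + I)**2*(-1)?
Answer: 459797/296 ≈ 1553.4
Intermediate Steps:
w = -77 (w = -7 - 70 = -77)
B = 121/4 (B = 11**2*(1/4) = 121*(1/4) = 121/4 ≈ 30.250)
l(R, I) = -(2 + I)**2
w + (58/(-37))*l(-2*1*6, B) = -77 + (58/(-37))*(-(2 + 121/4)**2) = -77 + (58*(-1/37))*(-(129/4)**2) = -77 - (-58)*16641/(37*16) = -77 - 58/37*(-16641/16) = -77 + 482589/296 = 459797/296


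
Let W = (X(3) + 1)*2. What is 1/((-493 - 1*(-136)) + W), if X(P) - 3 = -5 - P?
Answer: -1/365 ≈ -0.0027397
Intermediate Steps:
X(P) = -2 - P (X(P) = 3 + (-5 - P) = -2 - P)
W = -8 (W = ((-2 - 1*3) + 1)*2 = ((-2 - 3) + 1)*2 = (-5 + 1)*2 = -4*2 = -8)
1/((-493 - 1*(-136)) + W) = 1/((-493 - 1*(-136)) - 8) = 1/((-493 + 136) - 8) = 1/(-357 - 8) = 1/(-365) = -1/365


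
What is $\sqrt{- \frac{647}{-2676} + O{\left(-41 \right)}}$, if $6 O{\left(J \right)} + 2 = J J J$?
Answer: $\frac{i \sqrt{2284933151}}{446} \approx 107.18 i$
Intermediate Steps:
$O{\left(J \right)} = - \frac{1}{3} + \frac{J^{3}}{6}$ ($O{\left(J \right)} = - \frac{1}{3} + \frac{J J J}{6} = - \frac{1}{3} + \frac{J^{2} J}{6} = - \frac{1}{3} + \frac{J^{3}}{6}$)
$\sqrt{- \frac{647}{-2676} + O{\left(-41 \right)}} = \sqrt{- \frac{647}{-2676} + \left(- \frac{1}{3} + \frac{\left(-41\right)^{3}}{6}\right)} = \sqrt{\left(-647\right) \left(- \frac{1}{2676}\right) + \left(- \frac{1}{3} + \frac{1}{6} \left(-68921\right)\right)} = \sqrt{\frac{647}{2676} - \frac{68923}{6}} = \sqrt{- \frac{10246337}{892}} = \frac{i \sqrt{2284933151}}{446}$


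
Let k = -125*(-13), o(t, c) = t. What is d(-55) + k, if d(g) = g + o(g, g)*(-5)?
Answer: 1845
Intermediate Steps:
d(g) = -4*g (d(g) = g + g*(-5) = g - 5*g = -4*g)
k = 1625
d(-55) + k = -4*(-55) + 1625 = 220 + 1625 = 1845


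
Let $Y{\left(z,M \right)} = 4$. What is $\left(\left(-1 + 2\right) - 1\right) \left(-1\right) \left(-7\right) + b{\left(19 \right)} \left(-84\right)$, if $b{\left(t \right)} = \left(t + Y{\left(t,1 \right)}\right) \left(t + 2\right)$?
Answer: $-40572$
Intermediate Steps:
$b{\left(t \right)} = \left(2 + t\right) \left(4 + t\right)$ ($b{\left(t \right)} = \left(t + 4\right) \left(t + 2\right) = \left(4 + t\right) \left(2 + t\right) = \left(2 + t\right) \left(4 + t\right)$)
$\left(\left(-1 + 2\right) - 1\right) \left(-1\right) \left(-7\right) + b{\left(19 \right)} \left(-84\right) = \left(\left(-1 + 2\right) - 1\right) \left(-1\right) \left(-7\right) + \left(8 + 19^{2} + 6 \cdot 19\right) \left(-84\right) = \left(1 - 1\right) \left(-1\right) \left(-7\right) + \left(8 + 361 + 114\right) \left(-84\right) = 0 \left(-1\right) \left(-7\right) + 483 \left(-84\right) = 0 \left(-7\right) - 40572 = 0 - 40572 = -40572$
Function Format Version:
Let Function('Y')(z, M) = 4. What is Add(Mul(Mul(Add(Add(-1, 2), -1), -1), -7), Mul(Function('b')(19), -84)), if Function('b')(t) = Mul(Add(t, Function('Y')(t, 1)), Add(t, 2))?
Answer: -40572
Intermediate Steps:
Function('b')(t) = Mul(Add(2, t), Add(4, t)) (Function('b')(t) = Mul(Add(t, 4), Add(t, 2)) = Mul(Add(4, t), Add(2, t)) = Mul(Add(2, t), Add(4, t)))
Add(Mul(Mul(Add(Add(-1, 2), -1), -1), -7), Mul(Function('b')(19), -84)) = Add(Mul(Mul(Add(Add(-1, 2), -1), -1), -7), Mul(Add(8, Pow(19, 2), Mul(6, 19)), -84)) = Add(Mul(Mul(Add(1, -1), -1), -7), Mul(Add(8, 361, 114), -84)) = Add(Mul(Mul(0, -1), -7), Mul(483, -84)) = Add(Mul(0, -7), -40572) = Add(0, -40572) = -40572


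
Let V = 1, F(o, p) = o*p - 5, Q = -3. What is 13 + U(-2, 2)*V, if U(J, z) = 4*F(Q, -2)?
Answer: 17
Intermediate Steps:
F(o, p) = -5 + o*p
U(J, z) = 4 (U(J, z) = 4*(-5 - 3*(-2)) = 4*(-5 + 6) = 4*1 = 4)
13 + U(-2, 2)*V = 13 + 4*1 = 13 + 4 = 17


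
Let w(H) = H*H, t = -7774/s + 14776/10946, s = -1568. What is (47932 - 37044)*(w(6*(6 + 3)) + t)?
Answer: 17065758454655/536354 ≈ 3.1818e+7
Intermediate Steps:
t = 27065743/4290832 (t = -7774/(-1568) + 14776/10946 = -7774*(-1/1568) + 14776*(1/10946) = 3887/784 + 7388/5473 = 27065743/4290832 ≈ 6.3078)
w(H) = H²
(47932 - 37044)*(w(6*(6 + 3)) + t) = (47932 - 37044)*((6*(6 + 3))² + 27065743/4290832) = 10888*((6*9)² + 27065743/4290832) = 10888*(54² + 27065743/4290832) = 10888*(2916 + 27065743/4290832) = 10888*(12539131855/4290832) = 17065758454655/536354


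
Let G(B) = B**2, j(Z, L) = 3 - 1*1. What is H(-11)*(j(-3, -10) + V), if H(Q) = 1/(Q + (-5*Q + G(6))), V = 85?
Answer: 87/80 ≈ 1.0875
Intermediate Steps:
j(Z, L) = 2 (j(Z, L) = 3 - 1 = 2)
H(Q) = 1/(36 - 4*Q) (H(Q) = 1/(Q + (-5*Q + 6**2)) = 1/(Q + (-5*Q + 36)) = 1/(Q + (36 - 5*Q)) = 1/(36 - 4*Q))
H(-11)*(j(-3, -10) + V) = (-1/(-36 + 4*(-11)))*(2 + 85) = -1/(-36 - 44)*87 = -1/(-80)*87 = -1*(-1/80)*87 = (1/80)*87 = 87/80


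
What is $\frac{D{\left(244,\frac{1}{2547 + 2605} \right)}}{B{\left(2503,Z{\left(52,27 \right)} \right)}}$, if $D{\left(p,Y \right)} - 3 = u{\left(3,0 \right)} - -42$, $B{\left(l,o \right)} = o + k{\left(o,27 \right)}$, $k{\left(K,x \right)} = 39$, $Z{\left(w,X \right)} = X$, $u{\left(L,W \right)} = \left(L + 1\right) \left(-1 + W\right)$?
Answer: $\frac{41}{66} \approx 0.62121$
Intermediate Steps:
$u{\left(L,W \right)} = \left(1 + L\right) \left(-1 + W\right)$
$B{\left(l,o \right)} = 39 + o$ ($B{\left(l,o \right)} = o + 39 = 39 + o$)
$D{\left(p,Y \right)} = 41$ ($D{\left(p,Y \right)} = 3 + \left(\left(-1 + 0 - 3 + 3 \cdot 0\right) - -42\right) = 3 + \left(\left(-1 + 0 - 3 + 0\right) + 42\right) = 3 + \left(-4 + 42\right) = 3 + 38 = 41$)
$\frac{D{\left(244,\frac{1}{2547 + 2605} \right)}}{B{\left(2503,Z{\left(52,27 \right)} \right)}} = \frac{41}{39 + 27} = \frac{41}{66}$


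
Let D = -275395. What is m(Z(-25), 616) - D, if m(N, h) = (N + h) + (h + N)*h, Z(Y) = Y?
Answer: 640042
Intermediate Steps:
m(N, h) = N + h + h*(N + h) (m(N, h) = (N + h) + (N + h)*h = (N + h) + h*(N + h) = N + h + h*(N + h))
m(Z(-25), 616) - D = (-25 + 616 + 616² - 25*616) - 1*(-275395) = (-25 + 616 + 379456 - 15400) + 275395 = 364647 + 275395 = 640042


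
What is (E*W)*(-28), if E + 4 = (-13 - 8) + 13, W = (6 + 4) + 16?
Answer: 8736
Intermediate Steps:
W = 26 (W = 10 + 16 = 26)
E = -12 (E = -4 + ((-13 - 8) + 13) = -4 + (-21 + 13) = -4 - 8 = -12)
(E*W)*(-28) = -12*26*(-28) = -312*(-28) = 8736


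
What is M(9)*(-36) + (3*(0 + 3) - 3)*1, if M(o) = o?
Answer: -318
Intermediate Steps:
M(9)*(-36) + (3*(0 + 3) - 3)*1 = 9*(-36) + (3*(0 + 3) - 3)*1 = -324 + (3*3 - 3)*1 = -324 + (9 - 3)*1 = -324 + 6*1 = -324 + 6 = -318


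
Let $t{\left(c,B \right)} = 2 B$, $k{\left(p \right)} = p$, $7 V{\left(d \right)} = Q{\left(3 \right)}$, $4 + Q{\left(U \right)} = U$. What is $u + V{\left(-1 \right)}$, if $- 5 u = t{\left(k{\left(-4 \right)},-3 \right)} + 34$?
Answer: $- \frac{201}{35} \approx -5.7429$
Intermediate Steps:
$Q{\left(U \right)} = -4 + U$
$V{\left(d \right)} = - \frac{1}{7}$ ($V{\left(d \right)} = \frac{-4 + 3}{7} = \frac{1}{7} \left(-1\right) = - \frac{1}{7}$)
$u = - \frac{28}{5}$ ($u = - \frac{2 \left(-3\right) + 34}{5} = - \frac{-6 + 34}{5} = \left(- \frac{1}{5}\right) 28 = - \frac{28}{5} \approx -5.6$)
$u + V{\left(-1 \right)} = - \frac{28}{5} - \frac{1}{7} = - \frac{201}{35}$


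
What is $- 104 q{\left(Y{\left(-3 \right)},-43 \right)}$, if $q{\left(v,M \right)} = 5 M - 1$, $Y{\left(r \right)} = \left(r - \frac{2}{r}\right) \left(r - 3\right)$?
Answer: $22464$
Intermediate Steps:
$Y{\left(r \right)} = \left(-3 + r\right) \left(r - \frac{2}{r}\right)$ ($Y{\left(r \right)} = \left(r - \frac{2}{r}\right) \left(-3 + r\right) = \left(-3 + r\right) \left(r - \frac{2}{r}\right)$)
$q{\left(v,M \right)} = -1 + 5 M$
$- 104 q{\left(Y{\left(-3 \right)},-43 \right)} = - 104 \left(-1 + 5 \left(-43\right)\right) = - 104 \left(-1 - 215\right) = \left(-104\right) \left(-216\right) = 22464$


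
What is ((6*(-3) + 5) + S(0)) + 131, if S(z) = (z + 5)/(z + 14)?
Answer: 1657/14 ≈ 118.36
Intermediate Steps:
S(z) = (5 + z)/(14 + z)
((6*(-3) + 5) + S(0)) + 131 = ((6*(-3) + 5) + (5 + 0)/(14 + 0)) + 131 = ((-18 + 5) + 5/14) + 131 = (-13 + (1/14)*5) + 131 = (-13 + 5/14) + 131 = -177/14 + 131 = 1657/14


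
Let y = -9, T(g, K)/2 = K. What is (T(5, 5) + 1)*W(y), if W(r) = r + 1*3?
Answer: -66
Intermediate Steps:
T(g, K) = 2*K
W(r) = 3 + r (W(r) = r + 3 = 3 + r)
(T(5, 5) + 1)*W(y) = (2*5 + 1)*(3 - 9) = (10 + 1)*(-6) = 11*(-6) = -66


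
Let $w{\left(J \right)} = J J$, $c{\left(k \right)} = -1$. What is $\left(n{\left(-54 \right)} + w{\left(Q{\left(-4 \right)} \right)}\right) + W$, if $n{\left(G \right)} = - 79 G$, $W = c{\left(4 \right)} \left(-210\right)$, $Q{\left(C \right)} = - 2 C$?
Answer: $4540$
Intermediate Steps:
$w{\left(J \right)} = J^{2}$
$W = 210$ ($W = \left(-1\right) \left(-210\right) = 210$)
$\left(n{\left(-54 \right)} + w{\left(Q{\left(-4 \right)} \right)}\right) + W = \left(\left(-79\right) \left(-54\right) + \left(\left(-2\right) \left(-4\right)\right)^{2}\right) + 210 = \left(4266 + 8^{2}\right) + 210 = \left(4266 + 64\right) + 210 = 4330 + 210 = 4540$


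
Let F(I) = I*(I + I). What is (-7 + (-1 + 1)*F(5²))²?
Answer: 49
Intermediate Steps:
F(I) = 2*I² (F(I) = I*(2*I) = 2*I²)
(-7 + (-1 + 1)*F(5²))² = (-7 + (-1 + 1)*(2*(5²)²))² = (-7 + 0*(2*25²))² = (-7 + 0*(2*625))² = (-7 + 0*1250)² = (-7 + 0)² = (-7)² = 49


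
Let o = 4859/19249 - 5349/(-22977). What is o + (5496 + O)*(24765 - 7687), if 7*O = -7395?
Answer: 78244954406023882/1031996637 ≈ 7.5819e+7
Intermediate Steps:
O = -7395/7 (O = (1/7)*(-7395) = -7395/7 ≈ -1056.4)
o = 71536048/147428091 (o = 4859*(1/19249) - 5349*(-1/22977) = 4859/19249 + 1783/7659 = 71536048/147428091 ≈ 0.48523)
o + (5496 + O)*(24765 - 7687) = 71536048/147428091 + (5496 - 7395/7)*(24765 - 7687) = 71536048/147428091 + (31077/7)*17078 = 71536048/147428091 + 530733006/7 = 78244954406023882/1031996637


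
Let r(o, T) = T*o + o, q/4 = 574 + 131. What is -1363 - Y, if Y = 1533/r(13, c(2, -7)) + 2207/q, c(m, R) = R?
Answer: -49275761/36660 ≈ -1344.1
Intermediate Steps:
q = 2820 (q = 4*(574 + 131) = 4*705 = 2820)
r(o, T) = o + T*o
Y = -691819/36660 (Y = 1533/((13*(1 - 7))) + 2207/2820 = 1533/((13*(-6))) + 2207*(1/2820) = 1533/(-78) + 2207/2820 = 1533*(-1/78) + 2207/2820 = -511/26 + 2207/2820 = -691819/36660 ≈ -18.871)
-1363 - Y = -1363 - 1*(-691819/36660) = -1363 + 691819/36660 = -49275761/36660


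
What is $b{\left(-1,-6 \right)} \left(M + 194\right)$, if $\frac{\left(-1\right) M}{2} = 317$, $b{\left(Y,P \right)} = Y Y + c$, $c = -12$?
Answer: $4840$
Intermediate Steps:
$b{\left(Y,P \right)} = -12 + Y^{2}$ ($b{\left(Y,P \right)} = Y Y - 12 = Y^{2} - 12 = -12 + Y^{2}$)
$M = -634$ ($M = \left(-2\right) 317 = -634$)
$b{\left(-1,-6 \right)} \left(M + 194\right) = \left(-12 + \left(-1\right)^{2}\right) \left(-634 + 194\right) = \left(-12 + 1\right) \left(-440\right) = \left(-11\right) \left(-440\right) = 4840$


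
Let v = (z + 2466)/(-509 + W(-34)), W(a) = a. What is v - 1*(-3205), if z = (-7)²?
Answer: 1737800/543 ≈ 3200.4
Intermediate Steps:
z = 49
v = -2515/543 (v = (49 + 2466)/(-509 - 34) = 2515/(-543) = 2515*(-1/543) = -2515/543 ≈ -4.6317)
v - 1*(-3205) = -2515/543 - 1*(-3205) = -2515/543 + 3205 = 1737800/543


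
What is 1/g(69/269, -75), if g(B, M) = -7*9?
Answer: -1/63 ≈ -0.015873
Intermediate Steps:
g(B, M) = -63
1/g(69/269, -75) = 1/(-63) = -1/63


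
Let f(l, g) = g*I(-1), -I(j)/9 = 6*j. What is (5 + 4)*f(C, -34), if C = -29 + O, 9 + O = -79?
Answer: -16524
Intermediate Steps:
O = -88 (O = -9 - 79 = -88)
C = -117 (C = -29 - 88 = -117)
I(j) = -54*j
f(l, g) = 54*g (f(l, g) = g*(-54*(-1)) = g*54 = 54*g)
(5 + 4)*f(C, -34) = (5 + 4)*(54*(-34)) = 9*(-1836) = -16524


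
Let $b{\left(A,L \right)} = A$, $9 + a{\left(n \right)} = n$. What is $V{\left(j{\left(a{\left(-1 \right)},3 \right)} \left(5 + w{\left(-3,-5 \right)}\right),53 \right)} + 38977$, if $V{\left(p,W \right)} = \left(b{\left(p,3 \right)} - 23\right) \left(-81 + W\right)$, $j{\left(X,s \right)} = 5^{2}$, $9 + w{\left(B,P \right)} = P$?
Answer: $45921$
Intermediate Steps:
$w{\left(B,P \right)} = -9 + P$
$a{\left(n \right)} = -9 + n$
$j{\left(X,s \right)} = 25$
$V{\left(p,W \right)} = \left(-81 + W\right) \left(-23 + p\right)$ ($V{\left(p,W \right)} = \left(p - 23\right) \left(-81 + W\right) = \left(-23 + p\right) \left(-81 + W\right) = \left(-81 + W\right) \left(-23 + p\right)$)
$V{\left(j{\left(a{\left(-1 \right)},3 \right)} \left(5 + w{\left(-3,-5 \right)}\right),53 \right)} + 38977 = \left(1863 - 81 \cdot 25 \left(5 - 14\right) - 1219 + 53 \cdot 25 \left(5 - 14\right)\right) + 38977 = \left(1863 - 81 \cdot 25 \left(-9\right) - 1219 + 53 \cdot 25 \left(-9\right)\right) + 38977 = \left(1863 - -18225 - 1219 + 53 \left(-225\right)\right) + 38977 = \left(1863 + 18225 - 1219 - 11925\right) + 38977 = 6944 + 38977 = 45921$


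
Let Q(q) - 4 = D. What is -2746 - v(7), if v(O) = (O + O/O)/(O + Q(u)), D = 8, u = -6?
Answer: -52182/19 ≈ -2746.4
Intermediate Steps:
Q(q) = 12 (Q(q) = 4 + 8 = 12)
v(O) = (1 + O)/(12 + O) (v(O) = (O + O/O)/(O + 12) = (O + 1)/(12 + O) = (1 + O)/(12 + O))
-2746 - v(7) = -2746 - (1 + 7)/(12 + 7) = -2746 - 8/19 = -52182/19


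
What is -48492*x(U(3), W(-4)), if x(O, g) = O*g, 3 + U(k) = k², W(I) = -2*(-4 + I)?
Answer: -4655232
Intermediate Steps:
W(I) = 8 - 2*I
U(k) = -3 + k²
-48492*x(U(3), W(-4)) = -48492*(-3 + 3²)*(8 - 2*(-4)) = -48492*(-3 + 9)*(8 + 8) = -290952*16 = -48492*96 = -4655232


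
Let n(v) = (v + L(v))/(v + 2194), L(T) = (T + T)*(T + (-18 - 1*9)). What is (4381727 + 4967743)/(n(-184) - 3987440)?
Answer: -4698108675/2003669234 ≈ -2.3448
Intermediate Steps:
L(T) = 2*T*(-27 + T) (L(T) = (2*T)*(T + (-18 - 9)) = (2*T)*(T - 27) = (2*T)*(-27 + T) = 2*T*(-27 + T))
n(v) = (v + 2*v*(-27 + v))/(2194 + v) (n(v) = (v + 2*v*(-27 + v))/(v + 2194) = (v + 2*v*(-27 + v))/(2194 + v))
(4381727 + 4967743)/(n(-184) - 3987440) = (4381727 + 4967743)/(-184*(-53 + 2*(-184))/(2194 - 184) - 3987440) = 9349470/(-184*(-53 - 368)/2010 - 3987440) = 9349470/(-184*1/2010*(-421) - 3987440) = 9349470/(38732/1005 - 3987440) = 9349470/(-4007338468/1005) = 9349470*(-1005/4007338468) = -4698108675/2003669234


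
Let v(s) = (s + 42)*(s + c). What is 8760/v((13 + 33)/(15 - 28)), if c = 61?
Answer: 24674/6225 ≈ 3.9637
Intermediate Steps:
v(s) = (42 + s)*(61 + s) (v(s) = (s + 42)*(s + 61) = (42 + s)*(61 + s))
8760/v((13 + 33)/(15 - 28)) = 8760/(2562 + ((13 + 33)/(15 - 28))**2 + 103*((13 + 33)/(15 - 28))) = 8760/(2562 + (46/(-13))**2 + 103*(46/(-13))) = 8760/(2562 + (46*(-1/13))**2 + 103*(46*(-1/13))) = 8760/(2562 + (-46/13)**2 + 103*(-46/13)) = 8760/(2562 + 2116/169 - 4738/13) = 8760/(373500/169) = 8760*(169/373500) = 24674/6225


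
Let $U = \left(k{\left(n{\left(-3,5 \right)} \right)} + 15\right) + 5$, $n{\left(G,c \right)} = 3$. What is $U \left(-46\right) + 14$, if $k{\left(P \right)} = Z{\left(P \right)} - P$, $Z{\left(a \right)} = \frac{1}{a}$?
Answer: $- \frac{2350}{3} \approx -783.33$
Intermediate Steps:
$k{\left(P \right)} = \frac{1}{P} - P$
$U = \frac{52}{3}$ ($U = \left(\left(\frac{1}{3} - 3\right) + 15\right) + 5 = \left(- \frac{8}{3} + 15\right) + 5 = \frac{37}{3} + 5 = \frac{52}{3} \approx 17.333$)
$U \left(-46\right) + 14 = \frac{52}{3} \left(-46\right) + 14 = - \frac{2392}{3} + 14 = - \frac{2350}{3}$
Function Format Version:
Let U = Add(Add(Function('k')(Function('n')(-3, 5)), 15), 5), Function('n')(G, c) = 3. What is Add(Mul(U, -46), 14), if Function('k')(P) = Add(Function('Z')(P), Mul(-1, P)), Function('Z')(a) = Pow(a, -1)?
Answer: Rational(-2350, 3) ≈ -783.33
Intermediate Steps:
Function('k')(P) = Add(Pow(P, -1), Mul(-1, P))
U = Rational(52, 3) (U = Add(Add(Add(Pow(3, -1), Mul(-1, 3)), 15), 5) = Add(Add(Add(Rational(1, 3), -3), 15), 5) = Add(Add(Rational(-8, 3), 15), 5) = Add(Rational(37, 3), 5) = Rational(52, 3) ≈ 17.333)
Add(Mul(U, -46), 14) = Add(Mul(Rational(52, 3), -46), 14) = Add(Rational(-2392, 3), 14) = Rational(-2350, 3)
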